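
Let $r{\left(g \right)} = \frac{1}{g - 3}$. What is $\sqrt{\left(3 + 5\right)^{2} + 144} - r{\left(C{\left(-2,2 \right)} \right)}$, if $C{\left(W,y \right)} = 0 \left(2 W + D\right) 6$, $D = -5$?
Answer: $\frac{1}{3} + 4 \sqrt{13} \approx 14.756$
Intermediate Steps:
$C{\left(W,y \right)} = 0$ ($C{\left(W,y \right)} = 0 \left(2 W - 5\right) 6 = 0 \left(-5 + 2 W\right) 6 = 0 \cdot 6 = 0$)
$r{\left(g \right)} = \frac{1}{-3 + g}$
$\sqrt{\left(3 + 5\right)^{2} + 144} - r{\left(C{\left(-2,2 \right)} \right)} = \sqrt{\left(3 + 5\right)^{2} + 144} - \frac{1}{-3 + 0} = \sqrt{8^{2} + 144} - \frac{1}{-3} = \sqrt{64 + 144} - - \frac{1}{3} = \sqrt{208} + \frac{1}{3} = 4 \sqrt{13} + \frac{1}{3} = \frac{1}{3} + 4 \sqrt{13}$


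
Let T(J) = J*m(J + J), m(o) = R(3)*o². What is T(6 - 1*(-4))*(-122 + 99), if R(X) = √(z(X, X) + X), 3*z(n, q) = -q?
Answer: -92000*√2 ≈ -1.3011e+5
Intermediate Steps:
z(n, q) = -q/3 (z(n, q) = (-q)/3 = -q/3)
R(X) = √6*√X/3 (R(X) = √(-X/3 + X) = √(2*X/3) = √6*√X/3)
m(o) = √2*o² (m(o) = (√6*√3/3)*o² = √2*o²)
T(J) = 4*√2*J³ (T(J) = J*(√2*(J + J)²) = J*(√2*(2*J)²) = J*(√2*(4*J²)) = J*(4*√2*J²) = 4*√2*J³)
T(6 - 1*(-4))*(-122 + 99) = (4*√2*(6 - 1*(-4))³)*(-122 + 99) = (4*√2*(6 + 4)³)*(-23) = (4*√2*10³)*(-23) = (4*√2*1000)*(-23) = (4000*√2)*(-23) = -92000*√2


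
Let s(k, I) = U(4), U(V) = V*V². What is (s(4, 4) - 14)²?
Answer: 2500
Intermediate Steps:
U(V) = V³
s(k, I) = 64 (s(k, I) = 4³ = 64)
(s(4, 4) - 14)² = (64 - 14)² = 50² = 2500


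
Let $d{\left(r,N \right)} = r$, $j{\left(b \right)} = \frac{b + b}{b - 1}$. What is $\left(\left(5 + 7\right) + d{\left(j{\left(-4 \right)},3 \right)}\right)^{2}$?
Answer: $\frac{4624}{25} \approx 184.96$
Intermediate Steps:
$j{\left(b \right)} = \frac{2 b}{-1 + b}$
$\left(\left(5 + 7\right) + d{\left(j{\left(-4 \right)},3 \right)}\right)^{2} = \left(\left(5 + 7\right) + 2 \left(-4\right) \frac{1}{-1 - 4}\right)^{2} = \left(12 + 2 \left(-4\right) \frac{1}{-5}\right)^{2} = \left(12 + 2 \left(-4\right) \left(- \frac{1}{5}\right)\right)^{2} = \left(12 + \frac{8}{5}\right)^{2} = \left(\frac{68}{5}\right)^{2} = \frac{4624}{25}$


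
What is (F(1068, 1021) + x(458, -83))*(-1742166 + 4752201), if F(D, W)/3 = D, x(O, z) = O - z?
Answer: 11272581075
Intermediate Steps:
F(D, W) = 3*D
(F(1068, 1021) + x(458, -83))*(-1742166 + 4752201) = (3*1068 + (458 - 1*(-83)))*(-1742166 + 4752201) = (3204 + (458 + 83))*3010035 = (3204 + 541)*3010035 = 3745*3010035 = 11272581075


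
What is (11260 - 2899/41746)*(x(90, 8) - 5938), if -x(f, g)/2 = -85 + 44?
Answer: -1376327074608/20873 ≈ -6.5938e+7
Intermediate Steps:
x(f, g) = 82 (x(f, g) = -2*(-85 + 44) = -2*(-41) = 82)
(11260 - 2899/41746)*(x(90, 8) - 5938) = (11260 - 2899/41746)*(82 - 5938) = (11260 - 2899*1/41746)*(-5856) = (11260 - 2899/41746)*(-5856) = (470057061/41746)*(-5856) = -1376327074608/20873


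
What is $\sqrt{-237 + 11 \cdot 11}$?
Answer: $2 i \sqrt{29} \approx 10.77 i$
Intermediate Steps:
$\sqrt{-237 + 11 \cdot 11} = \sqrt{-237 + 121} = \sqrt{-116} = 2 i \sqrt{29}$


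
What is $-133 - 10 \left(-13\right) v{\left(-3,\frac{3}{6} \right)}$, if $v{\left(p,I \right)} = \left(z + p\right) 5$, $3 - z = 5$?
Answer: $-3383$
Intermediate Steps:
$z = -2$ ($z = 3 - 5 = -2$)
$v{\left(p,I \right)} = -10 + 5 p$ ($v{\left(p,I \right)} = \left(-2 + p\right) 5 = -10 + 5 p$)
$-133 - 10 \left(-13\right) v{\left(-3,\frac{3}{6} \right)} = -133 - 10 \left(-13\right) \left(-10 + 5 \left(-3\right)\right) = -133 - - 130 \left(-10 - 15\right) = -133 - \left(-130\right) \left(-25\right) = -133 - 3250 = -3383$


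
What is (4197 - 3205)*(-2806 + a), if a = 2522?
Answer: -281728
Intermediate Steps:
(4197 - 3205)*(-2806 + a) = (4197 - 3205)*(-2806 + 2522) = 992*(-284) = -281728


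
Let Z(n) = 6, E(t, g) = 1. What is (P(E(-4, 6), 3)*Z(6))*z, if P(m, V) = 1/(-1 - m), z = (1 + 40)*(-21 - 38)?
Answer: 7257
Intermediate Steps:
z = -2419 (z = 41*(-59) = -2419)
(P(E(-4, 6), 3)*Z(6))*z = (-1/(1 + 1)*6)*(-2419) = (-1/2*6)*(-2419) = (-1*1/2*6)*(-2419) = -1/2*6*(-2419) = -3*(-2419) = 7257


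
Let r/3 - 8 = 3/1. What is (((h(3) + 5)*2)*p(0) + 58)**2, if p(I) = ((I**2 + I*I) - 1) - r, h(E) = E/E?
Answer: 122500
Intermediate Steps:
h(E) = 1
r = 33 (r = 24 + 3*(3/1) = 24 + 3*(3*1) = 24 + 3*3 = 24 + 9 = 33)
p(I) = -34 + 2*I**2 (p(I) = ((I**2 + I*I) - 1) - 1*33 = ((I**2 + I**2) - 1) - 33 = (2*I**2 - 1) - 33 = (-1 + 2*I**2) - 33 = -34 + 2*I**2)
(((h(3) + 5)*2)*p(0) + 58)**2 = (((1 + 5)*2)*(-34 + 2*0**2) + 58)**2 = ((6*2)*(-34 + 2*0) + 58)**2 = (12*(-34 + 0) + 58)**2 = (12*(-34) + 58)**2 = (-408 + 58)**2 = (-350)**2 = 122500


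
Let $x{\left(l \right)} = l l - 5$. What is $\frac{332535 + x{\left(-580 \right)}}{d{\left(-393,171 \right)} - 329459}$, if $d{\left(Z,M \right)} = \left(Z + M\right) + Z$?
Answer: $- \frac{334465}{165037} \approx -2.0266$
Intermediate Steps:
$x{\left(l \right)} = -5 + l^{2}$ ($x{\left(l \right)} = l^{2} - 5 = -5 + l^{2}$)
$d{\left(Z,M \right)} = M + 2 Z$ ($d{\left(Z,M \right)} = \left(M + Z\right) + Z = M + 2 Z$)
$\frac{332535 + x{\left(-580 \right)}}{d{\left(-393,171 \right)} - 329459} = \frac{332535 - \left(5 - \left(-580\right)^{2}\right)}{\left(171 + 2 \left(-393\right)\right) - 329459} = \frac{332535 + \left(-5 + 336400\right)}{\left(171 - 786\right) - 329459} = \frac{332535 + 336395}{-615 - 329459} = \frac{668930}{-330074} = 668930 \left(- \frac{1}{330074}\right) = - \frac{334465}{165037}$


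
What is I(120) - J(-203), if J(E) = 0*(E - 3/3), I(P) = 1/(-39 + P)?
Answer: 1/81 ≈ 0.012346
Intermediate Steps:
J(E) = 0 (J(E) = 0*(E - 3*⅓) = 0*(E - 1) = 0*(-1 + E) = 0)
I(120) - J(-203) = 1/(-39 + 120) - 1*0 = 1/81 + 0 = 1/81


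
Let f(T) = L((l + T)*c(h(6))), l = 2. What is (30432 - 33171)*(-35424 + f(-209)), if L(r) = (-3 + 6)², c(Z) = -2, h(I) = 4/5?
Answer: 97001685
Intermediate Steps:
h(I) = ⅘ (h(I) = 4*(⅕) = ⅘)
L(r) = 9 (L(r) = 3² = 9)
f(T) = 9
(30432 - 33171)*(-35424 + f(-209)) = (30432 - 33171)*(-35424 + 9) = -2739*(-35415) = 97001685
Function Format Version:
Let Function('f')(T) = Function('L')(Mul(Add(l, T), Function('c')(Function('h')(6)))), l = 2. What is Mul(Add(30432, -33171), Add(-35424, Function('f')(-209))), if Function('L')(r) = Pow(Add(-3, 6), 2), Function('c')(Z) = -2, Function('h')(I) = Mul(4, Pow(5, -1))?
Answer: 97001685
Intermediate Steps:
Function('h')(I) = Rational(4, 5) (Function('h')(I) = Mul(4, Rational(1, 5)) = Rational(4, 5))
Function('L')(r) = 9 (Function('L')(r) = Pow(3, 2) = 9)
Function('f')(T) = 9
Mul(Add(30432, -33171), Add(-35424, Function('f')(-209))) = Mul(Add(30432, -33171), Add(-35424, 9)) = Mul(-2739, -35415) = 97001685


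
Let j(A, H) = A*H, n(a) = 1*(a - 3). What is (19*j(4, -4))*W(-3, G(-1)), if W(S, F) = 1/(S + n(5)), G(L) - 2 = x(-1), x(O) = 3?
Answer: 304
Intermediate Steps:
n(a) = -3 + a (n(a) = 1*(-3 + a) = -3 + a)
G(L) = 5 (G(L) = 2 + 3 = 5)
W(S, F) = 1/(2 + S) (W(S, F) = 1/(S + (-3 + 5)) = 1/(S + 2) = 1/(2 + S))
(19*j(4, -4))*W(-3, G(-1)) = (19*(4*(-4)))/(2 - 3) = (19*(-16))/(-1) = -304*(-1) = 304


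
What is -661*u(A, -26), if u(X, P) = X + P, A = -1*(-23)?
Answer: 1983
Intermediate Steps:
A = 23
u(X, P) = P + X
-661*u(A, -26) = -661*(-26 + 23) = -661*(-3) = 1983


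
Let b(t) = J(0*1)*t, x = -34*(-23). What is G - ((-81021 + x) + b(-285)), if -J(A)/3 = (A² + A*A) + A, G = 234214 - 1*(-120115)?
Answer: 434568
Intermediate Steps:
G = 354329 (G = 234214 + 120115 = 354329)
J(A) = -6*A² - 3*A (J(A) = -3*((A² + A*A) + A) = -3*((A² + A²) + A) = -3*(2*A² + A) = -3*(A + 2*A²) = -6*A² - 3*A)
x = 782
b(t) = 0 (b(t) = (-3*0*1*(1 + 2*(0*1)))*t = (-3*0*(1 + 2*0))*t = (-3*0*(1 + 0))*t = (-3*0*1)*t = 0*t = 0)
G - ((-81021 + x) + b(-285)) = 354329 - ((-81021 + 782) + 0) = 354329 - (-80239 + 0) = 354329 - 1*(-80239) = 354329 + 80239 = 434568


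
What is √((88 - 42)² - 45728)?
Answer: 2*I*√10903 ≈ 208.83*I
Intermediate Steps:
√((88 - 42)² - 45728) = √(46² - 45728) = √(2116 - 45728) = √(-43612) = 2*I*√10903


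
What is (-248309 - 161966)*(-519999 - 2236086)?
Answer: 1130752773375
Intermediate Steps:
(-248309 - 161966)*(-519999 - 2236086) = -410275*(-2756085) = 1130752773375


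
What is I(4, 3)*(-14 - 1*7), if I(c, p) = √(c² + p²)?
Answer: -105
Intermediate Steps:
I(4, 3)*(-14 - 1*7) = √(4² + 3²)*(-14 - 1*7) = √(16 + 9)*(-14 - 7) = √25*(-21) = 5*(-21) = -105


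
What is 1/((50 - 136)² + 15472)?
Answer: 1/22868 ≈ 4.3729e-5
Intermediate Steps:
1/((50 - 136)² + 15472) = 1/((-86)² + 15472) = 1/(7396 + 15472) = 1/22868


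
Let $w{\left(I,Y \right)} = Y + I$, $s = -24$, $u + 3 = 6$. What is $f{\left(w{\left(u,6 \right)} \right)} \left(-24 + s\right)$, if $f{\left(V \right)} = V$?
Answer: $-432$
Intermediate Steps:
$u = 3$ ($u = -3 + 6 = 3$)
$w{\left(I,Y \right)} = I + Y$
$f{\left(w{\left(u,6 \right)} \right)} \left(-24 + s\right) = \left(3 + 6\right) \left(-24 - 24\right) = 9 \left(-48\right) = -432$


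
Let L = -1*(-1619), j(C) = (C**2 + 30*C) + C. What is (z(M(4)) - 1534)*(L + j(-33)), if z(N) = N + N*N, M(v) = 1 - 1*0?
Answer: -2581420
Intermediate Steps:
M(v) = 1 (M(v) = 1 + 0 = 1)
j(C) = C**2 + 31*C
z(N) = N + N**2
L = 1619
(z(M(4)) - 1534)*(L + j(-33)) = (1*(1 + 1) - 1534)*(1619 - 33*(31 - 33)) = (1*2 - 1534)*(1619 - 33*(-2)) = (2 - 1534)*(1619 + 66) = -1532*1685 = -2581420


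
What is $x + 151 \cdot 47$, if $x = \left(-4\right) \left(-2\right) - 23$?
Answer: $7082$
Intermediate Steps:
$x = -15$ ($x = 8 - 23 = -15$)
$x + 151 \cdot 47 = -15 + 151 \cdot 47 = -15 + 7097 = 7082$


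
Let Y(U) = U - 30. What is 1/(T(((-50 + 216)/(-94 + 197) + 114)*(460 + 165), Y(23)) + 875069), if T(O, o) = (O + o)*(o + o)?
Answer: -103/14052799 ≈ -7.3295e-6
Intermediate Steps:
Y(U) = -30 + U
T(O, o) = 2*o*(O + o) (T(O, o) = (O + o)*(2*o) = 2*o*(O + o))
1/(T(((-50 + 216)/(-94 + 197) + 114)*(460 + 165), Y(23)) + 875069) = 1/(2*(-30 + 23)*(((-50 + 216)/(-94 + 197) + 114)*(460 + 165) + (-30 + 23)) + 875069) = 1/(2*(-7)*((166/103 + 114)*625 - 7) + 875069) = 1/(2*(-7)*((11908/103)*625 - 7) + 875069) = 1/(2*(-7)*(7442500/103 - 7) + 875069) = 1/(2*(-7)*(7441779/103) + 875069) = 1/(-104184906/103 + 875069) = 1/(-14052799/103) = -103/14052799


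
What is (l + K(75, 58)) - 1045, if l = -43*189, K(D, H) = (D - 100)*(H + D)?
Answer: -12497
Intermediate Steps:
K(D, H) = (-100 + D)*(D + H)
l = -8127
(l + K(75, 58)) - 1045 = (-8127 + (75**2 - 100*75 - 100*58 + 75*58)) - 1045 = (-8127 + (5625 - 7500 - 5800 + 4350)) - 1045 = (-8127 - 3325) - 1045 = -11452 - 1045 = -12497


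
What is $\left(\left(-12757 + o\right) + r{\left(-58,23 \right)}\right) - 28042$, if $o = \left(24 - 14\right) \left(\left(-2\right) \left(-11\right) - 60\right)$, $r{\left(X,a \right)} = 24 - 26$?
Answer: $-41181$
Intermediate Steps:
$r{\left(X,a \right)} = -2$ ($r{\left(X,a \right)} = 24 - 26 = -2$)
$o = -380$ ($o = 10 \left(22 - 60\right) = 10 \left(-38\right) = -380$)
$\left(\left(-12757 + o\right) + r{\left(-58,23 \right)}\right) - 28042 = \left(\left(-12757 - 380\right) - 2\right) - 28042 = \left(-13137 - 2\right) - 28042 = -13139 - 28042 = -41181$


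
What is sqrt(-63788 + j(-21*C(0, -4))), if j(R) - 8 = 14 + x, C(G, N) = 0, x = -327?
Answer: I*sqrt(64093) ≈ 253.17*I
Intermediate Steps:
j(R) = -305 (j(R) = 8 + (14 - 327) = 8 - 313 = -305)
sqrt(-63788 + j(-21*C(0, -4))) = sqrt(-63788 - 305) = sqrt(-64093) = I*sqrt(64093)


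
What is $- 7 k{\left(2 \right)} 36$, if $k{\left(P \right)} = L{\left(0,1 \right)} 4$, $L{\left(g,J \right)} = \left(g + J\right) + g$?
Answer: $-1008$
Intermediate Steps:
$L{\left(g,J \right)} = J + 2 g$ ($L{\left(g,J \right)} = \left(J + g\right) + g = J + 2 g$)
$k{\left(P \right)} = 4$ ($k{\left(P \right)} = \left(1 + 2 \cdot 0\right) 4 = \left(1 + 0\right) 4 = 1 \cdot 4 = 4$)
$- 7 k{\left(2 \right)} 36 = \left(-7\right) 4 \cdot 36 = \left(-28\right) 36 = -1008$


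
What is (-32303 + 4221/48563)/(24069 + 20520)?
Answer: -1568726368/2165375607 ≈ -0.72446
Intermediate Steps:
(-32303 + 4221/48563)/(24069 + 20520) = (-32303 + 4221*(1/48563))/44589 = (-32303 + 4221/48563)*(1/44589) = -1568726368/48563*1/44589 = -1568726368/2165375607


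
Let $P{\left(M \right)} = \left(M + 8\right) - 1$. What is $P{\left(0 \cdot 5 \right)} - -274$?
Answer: $281$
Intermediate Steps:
$P{\left(M \right)} = 7 + M$ ($P{\left(M \right)} = \left(8 + M\right) - 1 = 7 + M$)
$P{\left(0 \cdot 5 \right)} - -274 = \left(7 + 0 \cdot 5\right) - -274 = \left(7 + 0\right) + 274 = 7 + 274 = 281$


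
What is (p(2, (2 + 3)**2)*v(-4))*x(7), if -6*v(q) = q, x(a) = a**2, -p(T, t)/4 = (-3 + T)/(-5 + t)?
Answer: 98/15 ≈ 6.5333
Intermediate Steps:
p(T, t) = -4*(-3 + T)/(-5 + t)
v(q) = -q/6
(p(2, (2 + 3)**2)*v(-4))*x(7) = ((4*(3 - 1*2)/(-5 + (2 + 3)**2))*(-1/6*(-4)))*7**2 = ((4*(3 - 2)/(-5 + 5**2))*(2/3))*49 = ((4*1/(-5 + 25))*(2/3))*49 = ((4*1/20)*(2/3))*49 = ((4*(1/20)*1)*(2/3))*49 = ((1/5)*(2/3))*49 = (2/15)*49 = 98/15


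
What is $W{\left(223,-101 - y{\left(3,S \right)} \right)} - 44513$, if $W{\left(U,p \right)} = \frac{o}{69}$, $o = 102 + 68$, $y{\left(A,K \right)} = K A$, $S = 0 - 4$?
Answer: $- \frac{3071227}{69} \approx -44511.0$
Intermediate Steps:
$S = -4$
$y{\left(A,K \right)} = A K$
$o = 170$
$W{\left(U,p \right)} = \frac{170}{69}$
$W{\left(223,-101 - y{\left(3,S \right)} \right)} - 44513 = \frac{170}{69} - 44513 = - \frac{3071227}{69}$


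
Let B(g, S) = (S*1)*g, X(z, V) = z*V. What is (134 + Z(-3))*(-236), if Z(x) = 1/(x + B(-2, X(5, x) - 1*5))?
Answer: -1170324/37 ≈ -31630.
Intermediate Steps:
X(z, V) = V*z
B(g, S) = S*g
Z(x) = 1/(10 - 9*x) (Z(x) = 1/(x + (x*5 - 1*5)*(-2)) = 1/(x + (5*x - 5)*(-2)) = 1/(x + (-5 + 5*x)*(-2)) = 1/(x + (10 - 10*x)) = 1/(10 - 9*x))
(134 + Z(-3))*(-236) = (134 + 1/(10 - 9*(-3)))*(-236) = (134 + 1/(10 + 27))*(-236) = (134 + 1/37)*(-236) = (4959/37)*(-236) = -1170324/37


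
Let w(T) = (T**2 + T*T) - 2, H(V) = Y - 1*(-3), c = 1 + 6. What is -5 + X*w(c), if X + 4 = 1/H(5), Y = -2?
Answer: -293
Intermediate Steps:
c = 7
H(V) = 1 (H(V) = -2 - 1*(-3) = -2 + 3 = 1)
X = -3 (X = -4 + 1/1 = -4 + 1 = -3)
w(T) = -2 + 2*T**2 (w(T) = (T**2 + T**2) - 2 = 2*T**2 - 2 = -2 + 2*T**2)
-5 + X*w(c) = -5 - 3*(-2 + 2*7**2) = -5 - 3*(-2 + 2*49) = -5 - 3*(-2 + 98) = -5 - 3*96 = -5 - 288 = -293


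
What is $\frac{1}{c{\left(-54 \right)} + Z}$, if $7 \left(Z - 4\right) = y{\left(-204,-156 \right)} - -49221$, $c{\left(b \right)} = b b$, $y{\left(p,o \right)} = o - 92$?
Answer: $\frac{7}{69413} \approx 0.00010085$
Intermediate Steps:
$y{\left(p,o \right)} = -92 + o$ ($y{\left(p,o \right)} = o - 92 = -92 + o$)
$c{\left(b \right)} = b^{2}$
$Z = \frac{49001}{7}$ ($Z = 4 + \frac{\left(-92 - 156\right) - -49221}{7} = 4 + \frac{-248 + 49221}{7} = 4 + \frac{1}{7} \cdot 48973 = 4 + \frac{48973}{7} = \frac{49001}{7} \approx 7000.1$)
$\frac{1}{c{\left(-54 \right)} + Z} = \frac{1}{\left(-54\right)^{2} + \frac{49001}{7}} = \frac{1}{2916 + \frac{49001}{7}} = \frac{1}{\frac{69413}{7}} = \frac{7}{69413}$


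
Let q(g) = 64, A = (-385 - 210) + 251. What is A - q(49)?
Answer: -408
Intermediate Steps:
A = -344 (A = -595 + 251 = -344)
A - q(49) = -344 - 1*64 = -344 - 64 = -408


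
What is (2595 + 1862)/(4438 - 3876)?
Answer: 4457/562 ≈ 7.9306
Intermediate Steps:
(2595 + 1862)/(4438 - 3876) = 4457/562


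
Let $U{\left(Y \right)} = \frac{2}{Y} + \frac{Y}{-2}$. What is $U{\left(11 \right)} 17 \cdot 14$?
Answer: $- \frac{13923}{11} \approx -1265.7$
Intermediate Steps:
$U{\left(Y \right)} = \frac{2}{Y} - \frac{Y}{2}$ ($U{\left(Y \right)} = \frac{2}{Y} + Y \left(- \frac{1}{2}\right) = \frac{2}{Y} - \frac{Y}{2}$)
$U{\left(11 \right)} 17 \cdot 14 = \left(\frac{2}{11} - \frac{11}{2}\right) 17 \cdot 14 = \left(- \frac{117}{22}\right) 17 \cdot 14 = \left(- \frac{1989}{22}\right) 14 = - \frac{13923}{11}$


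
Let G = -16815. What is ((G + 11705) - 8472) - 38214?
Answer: -51796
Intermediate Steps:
((G + 11705) - 8472) - 38214 = ((-16815 + 11705) - 8472) - 38214 = (-5110 - 8472) - 38214 = -13582 - 38214 = -51796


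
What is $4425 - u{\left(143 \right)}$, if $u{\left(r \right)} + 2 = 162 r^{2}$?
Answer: $-3308311$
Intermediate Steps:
$u{\left(r \right)} = -2 + 162 r^{2}$
$4425 - u{\left(143 \right)} = 4425 - \left(-2 + 162 \cdot 143^{2}\right) = 4425 - \left(-2 + 162 \cdot 20449\right) = 4425 - \left(-2 + 3312738\right) = 4425 - 3312736 = -3308311$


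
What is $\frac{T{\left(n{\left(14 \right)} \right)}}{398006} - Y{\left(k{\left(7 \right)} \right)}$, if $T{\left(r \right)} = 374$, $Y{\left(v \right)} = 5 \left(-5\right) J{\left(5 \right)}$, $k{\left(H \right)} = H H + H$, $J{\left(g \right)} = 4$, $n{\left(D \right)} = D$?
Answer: $\frac{19900487}{199003} \approx 100.0$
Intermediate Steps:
$k{\left(H \right)} = H + H^{2}$ ($k{\left(H \right)} = H^{2} + H = H + H^{2}$)
$Y{\left(v \right)} = -100$ ($Y{\left(v \right)} = 5 \left(-5\right) 4 = \left(-25\right) 4 = -100$)
$\frac{T{\left(n{\left(14 \right)} \right)}}{398006} - Y{\left(k{\left(7 \right)} \right)} = \frac{374}{398006} - -100 = 374 \cdot \frac{1}{398006} + 100 = \frac{187}{199003} + 100 = \frac{19900487}{199003}$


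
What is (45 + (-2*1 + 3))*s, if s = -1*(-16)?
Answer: 736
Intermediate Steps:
s = 16
(45 + (-2*1 + 3))*s = (45 + (-2*1 + 3))*16 = (45 + (-2 + 3))*16 = (45 + 1)*16 = 46*16 = 736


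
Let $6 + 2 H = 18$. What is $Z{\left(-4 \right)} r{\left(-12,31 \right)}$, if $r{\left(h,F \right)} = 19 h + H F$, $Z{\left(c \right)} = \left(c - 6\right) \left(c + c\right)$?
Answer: $-3360$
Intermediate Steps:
$H = 6$ ($H = -3 + \frac{1}{2} \cdot 18 = -3 + 9 = 6$)
$Z{\left(c \right)} = 2 c \left(-6 + c\right)$ ($Z{\left(c \right)} = \left(-6 + c\right) 2 c = 2 c \left(-6 + c\right)$)
$r{\left(h,F \right)} = 6 F + 19 h$ ($r{\left(h,F \right)} = 19 h + 6 F = 6 F + 19 h$)
$Z{\left(-4 \right)} r{\left(-12,31 \right)} = 2 \left(-4\right) \left(-6 - 4\right) \left(6 \cdot 31 + 19 \left(-12\right)\right) = 2 \left(-4\right) \left(-10\right) \left(186 - 228\right) = 80 \left(-42\right) = -3360$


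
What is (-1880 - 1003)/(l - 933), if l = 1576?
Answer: -2883/643 ≈ -4.4837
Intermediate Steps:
(-1880 - 1003)/(l - 933) = (-1880 - 1003)/(1576 - 933) = -2883/643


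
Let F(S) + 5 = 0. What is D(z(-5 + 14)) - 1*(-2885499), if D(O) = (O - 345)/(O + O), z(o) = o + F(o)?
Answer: 23083651/8 ≈ 2.8855e+6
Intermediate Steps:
F(S) = -5 (F(S) = -5 + 0 = -5)
z(o) = -5 + o (z(o) = o - 5 = -5 + o)
D(O) = (-345 + O)/(2*O) (D(O) = (-345 + O)/((2*O)) = (-345 + O)*(1/(2*O)) = (-345 + O)/(2*O))
D(z(-5 + 14)) - 1*(-2885499) = (-345 + (-5 + (-5 + 14)))/(2*(-5 + (-5 + 14))) - 1*(-2885499) = (-345 + (-5 + 9))/(2*(-5 + 9)) + 2885499 = (½)*(-345 + 4)/4 + 2885499 = (½)*(¼)*(-341) + 2885499 = -341/8 + 2885499 = 23083651/8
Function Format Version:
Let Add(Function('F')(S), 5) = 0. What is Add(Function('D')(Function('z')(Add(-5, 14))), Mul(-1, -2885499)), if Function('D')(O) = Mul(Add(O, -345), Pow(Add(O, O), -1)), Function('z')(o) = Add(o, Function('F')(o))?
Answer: Rational(23083651, 8) ≈ 2.8855e+6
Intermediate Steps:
Function('F')(S) = -5 (Function('F')(S) = Add(-5, 0) = -5)
Function('z')(o) = Add(-5, o) (Function('z')(o) = Add(o, -5) = Add(-5, o))
Function('D')(O) = Mul(Rational(1, 2), Pow(O, -1), Add(-345, O)) (Function('D')(O) = Mul(Add(-345, O), Pow(Mul(2, O), -1)) = Mul(Add(-345, O), Mul(Rational(1, 2), Pow(O, -1))) = Mul(Rational(1, 2), Pow(O, -1), Add(-345, O)))
Add(Function('D')(Function('z')(Add(-5, 14))), Mul(-1, -2885499)) = Add(Mul(Rational(1, 2), Pow(Add(-5, Add(-5, 14)), -1), Add(-345, Add(-5, Add(-5, 14)))), Mul(-1, -2885499)) = Add(Mul(Rational(1, 2), Pow(Add(-5, 9), -1), Add(-345, Add(-5, 9))), 2885499) = Add(Mul(Rational(1, 2), Pow(4, -1), Add(-345, 4)), 2885499) = Add(Mul(Rational(1, 2), Rational(1, 4), -341), 2885499) = Add(Rational(-341, 8), 2885499) = Rational(23083651, 8)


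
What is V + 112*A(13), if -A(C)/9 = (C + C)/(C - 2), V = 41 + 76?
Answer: -24921/11 ≈ -2265.5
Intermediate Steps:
V = 117
A(C) = -18*C/(-2 + C) (A(C) = -9*(C + C)/(C - 2) = -9*2*C/(-2 + C) = -18*C/(-2 + C))
V + 112*A(13) = 117 + 112*(-18*13/(-2 + 13)) = 117 + 112*(-18*13/11) = 117 + 112*(-18*13*1/11) = 117 + 112*(-234/11) = 117 - 26208/11 = -24921/11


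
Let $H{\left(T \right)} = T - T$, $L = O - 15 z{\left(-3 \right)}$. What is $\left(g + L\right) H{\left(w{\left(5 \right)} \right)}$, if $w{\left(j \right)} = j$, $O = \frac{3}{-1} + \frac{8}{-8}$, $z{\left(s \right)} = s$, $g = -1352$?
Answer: $0$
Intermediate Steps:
$O = -4$ ($O = 3 \left(-1\right) + 8 \left(- \frac{1}{8}\right) = -3 - 1 = -4$)
$L = 41$ ($L = -4 - -45 = -4 + 45 = 41$)
$H{\left(T \right)} = 0$
$\left(g + L\right) H{\left(w{\left(5 \right)} \right)} = \left(-1352 + 41\right) 0 = \left(-1311\right) 0 = 0$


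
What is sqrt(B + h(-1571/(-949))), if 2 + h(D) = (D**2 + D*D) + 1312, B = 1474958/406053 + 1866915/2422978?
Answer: sqrt(1578356074635436115743986609262)/34580768668758 ≈ 36.330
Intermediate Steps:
B = 4331857221419/983857485834 (B = 1474958*(1/406053) + 1866915*(1/2422978) = 1474958/406053 + 1866915/2422978 = 4331857221419/983857485834 ≈ 4.4029)
h(D) = 1310 + 2*D**2 (h(D) = -2 + ((D**2 + D*D) + 1312) = -2 + ((D**2 + D**2) + 1312) = -2 + (2*D**2 + 1312) = -2 + (1312 + 2*D**2) = 1310 + 2*D**2)
sqrt(B + h(-1571/(-949))) = sqrt(4331857221419/983857485834 + (1310 + 2*(-1571/(-949))**2)) = sqrt(4331857221419/983857485834 + (1310 + 2*(-1571*(-1/949))**2)) = sqrt(4331857221419/983857485834 + (1310 + 2*(1571/949)**2)) = sqrt(4331857221419/983857485834 + (1310 + 2*(2468041/900601))) = sqrt(4331857221419/983857485834 + (1310 + 4936082/900601)) = sqrt(4331857221419/983857485834 + 1184723392/900601) = sqrt(1169500252807315601747/886063035599586234) = sqrt(1578356074635436115743986609262)/34580768668758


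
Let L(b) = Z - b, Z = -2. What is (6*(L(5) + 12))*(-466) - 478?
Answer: -14458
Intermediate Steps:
L(b) = -2 - b
(6*(L(5) + 12))*(-466) - 478 = (6*((-2 - 1*5) + 12))*(-466) - 478 = (6*((-2 - 5) + 12))*(-466) - 478 = (6*(-7 + 12))*(-466) - 478 = (6*5)*(-466) - 478 = 30*(-466) - 478 = -13980 - 478 = -14458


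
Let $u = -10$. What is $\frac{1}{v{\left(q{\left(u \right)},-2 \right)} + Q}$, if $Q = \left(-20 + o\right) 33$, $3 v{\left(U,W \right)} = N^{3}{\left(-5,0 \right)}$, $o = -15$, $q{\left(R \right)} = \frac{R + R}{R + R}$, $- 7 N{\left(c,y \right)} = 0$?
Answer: $- \frac{1}{1155} \approx -0.0008658$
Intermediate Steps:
$N{\left(c,y \right)} = 0$ ($N{\left(c,y \right)} = \left(- \frac{1}{7}\right) 0 = 0$)
$q{\left(R \right)} = 1$ ($q{\left(R \right)} = \frac{2 R}{2 R} = 2 R \frac{1}{2 R} = 1$)
$v{\left(U,W \right)} = 0$ ($v{\left(U,W \right)} = \frac{0^{3}}{3} = \frac{1}{3} \cdot 0 = 0$)
$Q = -1155$ ($Q = \left(-20 - 15\right) 33 = \left(-35\right) 33 = -1155$)
$\frac{1}{v{\left(q{\left(u \right)},-2 \right)} + Q} = \frac{1}{0 - 1155} = \frac{1}{-1155} = - \frac{1}{1155}$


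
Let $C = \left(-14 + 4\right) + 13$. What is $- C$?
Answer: $-3$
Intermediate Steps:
$C = 3$ ($C = -10 + 13 = 3$)
$- C = \left(-1\right) 3 = -3$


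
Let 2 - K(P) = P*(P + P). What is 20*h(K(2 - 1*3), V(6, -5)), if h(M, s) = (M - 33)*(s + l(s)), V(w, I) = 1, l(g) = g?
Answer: -1320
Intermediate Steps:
K(P) = 2 - 2*P**2 (K(P) = 2 - P*(P + P) = 2 - P*2*P = 2 - 2*P**2)
h(M, s) = 2*s*(-33 + M) (h(M, s) = (M - 33)*(s + s) = (-33 + M)*(2*s) = 2*s*(-33 + M))
20*h(K(2 - 1*3), V(6, -5)) = 20*(2*1*(-33 + (2 - 2*(2 - 1*3)**2))) = 20*(2*1*(-33 + (2 - 2*(2 - 3)**2))) = 20*(2*1*(-33 + (2 - 2*(-1)**2))) = 20*(2*1*(-33 + (2 - 2*1))) = 20*(2*1*(-33 + (2 - 2))) = 20*(2*1*(-33 + 0)) = 20*(2*1*(-33)) = 20*(-66) = -1320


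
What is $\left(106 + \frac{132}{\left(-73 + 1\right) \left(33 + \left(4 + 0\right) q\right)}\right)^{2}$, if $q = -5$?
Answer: $\frac{68178049}{6084} \approx 11206.0$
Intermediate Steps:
$\left(106 + \frac{132}{\left(-73 + 1\right) \left(33 + \left(4 + 0\right) q\right)}\right)^{2} = \left(106 + \frac{132}{\left(-73 + 1\right) \left(33 + \left(4 + 0\right) \left(-5\right)\right)}\right)^{2} = \left(106 + \frac{132}{\left(-72\right) \left(33 + 4 \left(-5\right)\right)}\right)^{2} = \left(106 + \frac{132}{\left(-72\right) \left(33 - 20\right)}\right)^{2} = \left(106 + \frac{132}{\left(-72\right) 13}\right)^{2} = \left(106 + \frac{132}{-936}\right)^{2} = \left(106 + 132 \left(- \frac{1}{936}\right)\right)^{2} = \left(106 - \frac{11}{78}\right)^{2} = \left(\frac{8257}{78}\right)^{2} = \frac{68178049}{6084}$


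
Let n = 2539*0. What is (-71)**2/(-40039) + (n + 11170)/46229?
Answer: 214195241/1850962931 ≈ 0.11572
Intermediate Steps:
n = 0
(-71)**2/(-40039) + (n + 11170)/46229 = (-71)**2/(-40039) + (0 + 11170)/46229 = 5041*(-1/40039) + 11170*(1/46229) = -5041/40039 + 11170/46229 = 214195241/1850962931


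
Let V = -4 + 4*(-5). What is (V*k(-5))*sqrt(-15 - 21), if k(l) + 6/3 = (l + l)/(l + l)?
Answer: 144*I ≈ 144.0*I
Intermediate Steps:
k(l) = -1 (k(l) = -2 + (l + l)/(l + l) = -2 + (2*l)/((2*l)) = -2 + (2*l)*(1/(2*l)) = -2 + 1 = -1)
V = -24 (V = -4 - 20 = -24)
(V*k(-5))*sqrt(-15 - 21) = (-24*(-1))*sqrt(-15 - 21) = 24*sqrt(-36) = 24*(6*I) = 144*I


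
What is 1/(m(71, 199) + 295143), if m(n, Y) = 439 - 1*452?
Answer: 1/295130 ≈ 3.3883e-6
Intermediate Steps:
m(n, Y) = -13 (m(n, Y) = 439 - 452 = -13)
1/(m(71, 199) + 295143) = 1/(-13 + 295143) = 1/295130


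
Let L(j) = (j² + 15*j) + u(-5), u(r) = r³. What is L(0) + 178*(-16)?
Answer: -2973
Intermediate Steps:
L(j) = -125 + j² + 15*j (L(j) = (j² + 15*j) + (-5)³ = (j² + 15*j) - 125 = -125 + j² + 15*j)
L(0) + 178*(-16) = (-125 + 0² + 15*0) + 178*(-16) = (-125 + 0 + 0) - 2848 = -125 - 2848 = -2973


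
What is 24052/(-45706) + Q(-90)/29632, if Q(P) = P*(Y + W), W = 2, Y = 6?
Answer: -23300537/42323756 ≈ -0.55053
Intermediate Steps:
Q(P) = 8*P (Q(P) = P*(6 + 2) = P*8 = 8*P)
24052/(-45706) + Q(-90)/29632 = 24052/(-45706) + (8*(-90))/29632 = 24052*(-1/45706) - 720*1/29632 = -12026/22853 - 45/1852 = -23300537/42323756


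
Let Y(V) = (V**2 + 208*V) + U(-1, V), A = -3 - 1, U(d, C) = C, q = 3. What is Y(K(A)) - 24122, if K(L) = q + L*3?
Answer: -25922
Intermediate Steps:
A = -4
K(L) = 3 + 3*L (K(L) = 3 + L*3 = 3 + 3*L)
Y(V) = V**2 + 209*V (Y(V) = (V**2 + 208*V) + V = V**2 + 209*V)
Y(K(A)) - 24122 = (3 + 3*(-4))*(209 + (3 + 3*(-4))) - 24122 = (3 - 12)*(209 + (3 - 12)) - 24122 = -9*(209 - 9) - 24122 = -9*200 - 24122 = -1800 - 24122 = -25922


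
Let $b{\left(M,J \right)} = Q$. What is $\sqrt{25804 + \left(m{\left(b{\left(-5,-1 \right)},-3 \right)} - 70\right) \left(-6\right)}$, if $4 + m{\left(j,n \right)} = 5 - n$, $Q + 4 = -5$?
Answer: $10 \sqrt{262} \approx 161.86$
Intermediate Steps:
$Q = -9$ ($Q = -4 - 5 = -9$)
$b{\left(M,J \right)} = -9$
$m{\left(j,n \right)} = 1 - n$ ($m{\left(j,n \right)} = -4 - \left(-5 + n\right) = 1 - n$)
$\sqrt{25804 + \left(m{\left(b{\left(-5,-1 \right)},-3 \right)} - 70\right) \left(-6\right)} = \sqrt{25804 + \left(\left(1 - -3\right) - 70\right) \left(-6\right)} = \sqrt{25804 + \left(\left(1 + 3\right) - 70\right) \left(-6\right)} = \sqrt{25804 + \left(4 - 70\right) \left(-6\right)} = \sqrt{25804 - -396} = \sqrt{25804 + 396} = \sqrt{26200} = 10 \sqrt{262}$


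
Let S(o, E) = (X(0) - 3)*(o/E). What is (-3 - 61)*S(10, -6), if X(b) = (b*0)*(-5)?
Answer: -320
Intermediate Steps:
X(b) = 0 (X(b) = 0*(-5) = 0)
S(o, E) = -3*o/E (S(o, E) = (0 - 3)*(o/E) = -3*o/E)
(-3 - 61)*S(10, -6) = (-3 - 61)*(-3*10/(-6)) = -(-192)*10*(-1)/6 = -64*5 = -320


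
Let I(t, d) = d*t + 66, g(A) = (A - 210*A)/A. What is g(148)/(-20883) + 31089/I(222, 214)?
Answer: 73241617/110387538 ≈ 0.66350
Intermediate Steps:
g(A) = -209 (g(A) = (-209*A)/A = -209)
I(t, d) = 66 + d*t
g(148)/(-20883) + 31089/I(222, 214) = -209/(-20883) + 31089/(66 + 214*222) = -209*(-1/20883) + 31089/(66 + 47508) = 209/20883 + 31089/47574 = 209/20883 + 31089*(1/47574) = 209/20883 + 10363/15858 = 73241617/110387538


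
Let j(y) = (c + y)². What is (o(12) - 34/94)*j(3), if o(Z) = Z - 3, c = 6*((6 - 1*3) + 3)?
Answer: 617526/47 ≈ 13139.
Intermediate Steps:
c = 36 (c = 6*((6 - 3) + 3) = 6*(3 + 3) = 6*6 = 36)
o(Z) = -3 + Z
j(y) = (36 + y)²
(o(12) - 34/94)*j(3) = ((-3 + 12) - 34/94)*(36 + 3)² = (9 - 34*1/94)*39² = (9 - 17/47)*1521 = (406/47)*1521 = 617526/47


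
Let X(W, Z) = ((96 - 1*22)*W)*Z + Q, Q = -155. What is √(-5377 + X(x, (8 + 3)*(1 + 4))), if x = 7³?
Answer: √1390478 ≈ 1179.2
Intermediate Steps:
x = 343
X(W, Z) = -155 + 74*W*Z (X(W, Z) = ((96 - 1*22)*W)*Z - 155 = ((96 - 22)*W)*Z - 155 = (74*W)*Z - 155 = 74*W*Z - 155 = -155 + 74*W*Z)
√(-5377 + X(x, (8 + 3)*(1 + 4))) = √(-5377 + (-155 + 74*343*((8 + 3)*(1 + 4)))) = √(-5377 + (-155 + 74*343*(11*5))) = √(-5377 + (-155 + 74*343*55)) = √(-5377 + (-155 + 1396010)) = √(-5377 + 1395855) = √1390478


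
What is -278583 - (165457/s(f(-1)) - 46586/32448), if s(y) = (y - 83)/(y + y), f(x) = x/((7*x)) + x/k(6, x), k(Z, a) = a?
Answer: -848947430813/3098784 ≈ -2.7396e+5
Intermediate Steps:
f(x) = 8/7 (f(x) = x/((7*x)) + x/x = x*(1/(7*x)) + 1 = ⅐ + 1 = 8/7)
s(y) = (-83 + y)/(2*y) (s(y) = (-83 + y)/((2*y)) = (-83 + y)*(1/(2*y)) = (-83 + y)/(2*y))
-278583 - (165457/s(f(-1)) - 46586/32448) = -278583 - (165457/(((-83 + 8/7)/(2*(8/7)))) - 46586/32448) = -278583 - (165457/(((½)*(7/8)*(-573/7))) - 46586*1/32448) = -278583 - (165457/(-573/16) - 23293/16224) = -278583 - (165457*(-16/573) - 23293/16224) = -278583 - (-2647312/573 - 23293/16224) = -278583 - 1*(-14321112259/3098784) = -278583 + 14321112259/3098784 = -848947430813/3098784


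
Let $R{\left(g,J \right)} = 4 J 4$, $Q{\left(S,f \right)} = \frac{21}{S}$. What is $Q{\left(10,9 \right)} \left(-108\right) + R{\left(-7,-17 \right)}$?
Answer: $- \frac{2494}{5} \approx -498.8$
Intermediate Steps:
$R{\left(g,J \right)} = 16 J$
$Q{\left(10,9 \right)} \left(-108\right) + R{\left(-7,-17 \right)} = \frac{21}{10} \left(-108\right) + 16 \left(-17\right) = 21 \cdot \frac{1}{10} \left(-108\right) - 272 = \frac{21}{10} \left(-108\right) - 272 = - \frac{1134}{5} - 272 = - \frac{2494}{5}$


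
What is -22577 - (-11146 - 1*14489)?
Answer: 3058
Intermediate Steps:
-22577 - (-11146 - 1*14489) = -22577 - (-11146 - 14489) = -22577 - 1*(-25635) = -22577 + 25635 = 3058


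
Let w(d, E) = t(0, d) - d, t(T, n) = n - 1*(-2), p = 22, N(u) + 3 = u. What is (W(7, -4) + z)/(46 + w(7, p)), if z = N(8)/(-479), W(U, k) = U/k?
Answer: -3373/91968 ≈ -0.036676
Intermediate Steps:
N(u) = -3 + u
t(T, n) = 2 + n (t(T, n) = n + 2 = 2 + n)
z = -5/479 (z = (-3 + 8)/(-479) = 5*(-1/479) = -5/479 ≈ -0.010438)
w(d, E) = 2 (w(d, E) = (2 + d) - d = 2)
(W(7, -4) + z)/(46 + w(7, p)) = (7/(-4) - 5/479)/(46 + 2) = (7*(-1/4) - 5/479)/48 = (-7/4 - 5/479)*(1/48) = -3373/1916*1/48 = -3373/91968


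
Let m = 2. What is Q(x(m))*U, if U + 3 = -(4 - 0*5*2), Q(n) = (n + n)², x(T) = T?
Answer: -112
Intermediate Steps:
Q(n) = 4*n² (Q(n) = (2*n)² = 4*n²)
U = -7 (U = -3 - (4 - 0*5*2) = -3 - (4 - 0*2) = -3 - (4 - 1*0) = -3 - (4 + 0) = -3 - 1*4 = -3 - 4 = -7)
Q(x(m))*U = (4*2²)*(-7) = (4*4)*(-7) = 16*(-7) = -112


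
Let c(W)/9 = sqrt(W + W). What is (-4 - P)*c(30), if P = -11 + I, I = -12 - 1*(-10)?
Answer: 162*sqrt(15) ≈ 627.42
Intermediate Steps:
I = -2 (I = -12 + 10 = -2)
c(W) = 9*sqrt(2)*sqrt(W) (c(W) = 9*sqrt(W + W) = 9*sqrt(2*W) = 9*(sqrt(2)*sqrt(W)) = 9*sqrt(2)*sqrt(W))
P = -13 (P = -11 - 2 = -13)
(-4 - P)*c(30) = (-4 - 1*(-13))*(9*sqrt(2)*sqrt(30)) = (-4 + 13)*(18*sqrt(15)) = 9*(18*sqrt(15)) = 162*sqrt(15)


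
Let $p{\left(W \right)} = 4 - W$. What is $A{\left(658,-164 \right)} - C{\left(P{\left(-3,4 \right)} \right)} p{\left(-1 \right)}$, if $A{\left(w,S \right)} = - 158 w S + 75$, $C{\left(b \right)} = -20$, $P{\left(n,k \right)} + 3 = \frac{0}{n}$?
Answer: $17050271$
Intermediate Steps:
$P{\left(n,k \right)} = -3$ ($P{\left(n,k \right)} = -3 + \frac{0}{n} = -3 + 0 = -3$)
$A{\left(w,S \right)} = 75 - 158 S w$ ($A{\left(w,S \right)} = - 158 S w + 75 = 75 - 158 S w$)
$A{\left(658,-164 \right)} - C{\left(P{\left(-3,4 \right)} \right)} p{\left(-1 \right)} = \left(75 - \left(-25912\right) 658\right) - - 20 \left(4 - -1\right) = \left(75 + 17050096\right) - - 20 \left(4 + 1\right) = 17050171 - \left(-20\right) 5 = 17050171 - -100 = 17050171 + 100 = 17050271$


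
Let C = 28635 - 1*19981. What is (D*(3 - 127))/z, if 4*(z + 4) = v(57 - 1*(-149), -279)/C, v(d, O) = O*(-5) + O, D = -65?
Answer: -69751240/34337 ≈ -2031.4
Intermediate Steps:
v(d, O) = -4*O (v(d, O) = -5*O + O = -4*O)
C = 8654 (C = 28635 - 19981 = 8654)
z = -34337/8654 (z = -4 + (-4*(-279)/8654)/4 = -4 + (1116*(1/8654))/4 = -4 + (¼)*(558/4327) = -4 + 279/8654 = -34337/8654 ≈ -3.9678)
(D*(3 - 127))/z = (-65*(3 - 127))/(-34337/8654) = -65*(-124)*(-8654/34337) = 8060*(-8654/34337) = -69751240/34337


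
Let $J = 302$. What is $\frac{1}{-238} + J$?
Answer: $\frac{71875}{238} \approx 302.0$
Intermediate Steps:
$\frac{1}{-238} + J = \frac{1}{-238} + 302 = - \frac{1}{238} + 302 = \frac{71875}{238}$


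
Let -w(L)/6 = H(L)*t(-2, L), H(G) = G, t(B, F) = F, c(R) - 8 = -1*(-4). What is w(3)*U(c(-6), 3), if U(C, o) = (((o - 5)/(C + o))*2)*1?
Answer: 72/5 ≈ 14.400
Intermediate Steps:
c(R) = 12 (c(R) = 8 - 1*(-4) = 8 + 4 = 12)
U(C, o) = 2*(-5 + o)/(C + o) (U(C, o) = (((-5 + o)/(C + o))*2)*1 = (2*(-5 + o)/(C + o))*1 = 2*(-5 + o)/(C + o))
w(L) = -6*L**2 (w(L) = -6*L*L = -6*L**2)
w(3)*U(c(-6), 3) = (-6*3**2)*(2*(-5 + 3)/(12 + 3)) = (-6*9)*(2*(-2)/15) = -108*(-2)/15 = -54*(-4/15) = 72/5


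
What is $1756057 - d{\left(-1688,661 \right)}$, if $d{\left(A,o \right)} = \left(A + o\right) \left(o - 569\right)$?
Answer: $1850541$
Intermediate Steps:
$d{\left(A,o \right)} = \left(-569 + o\right) \left(A + o\right)$ ($d{\left(A,o \right)} = \left(A + o\right) \left(-569 + o\right) = \left(-569 + o\right) \left(A + o\right)$)
$1756057 - d{\left(-1688,661 \right)} = 1756057 - \left(661^{2} - -960472 - 376109 - 1115768\right) = 1756057 - \left(436921 + 960472 - 376109 - 1115768\right) = 1756057 - -94484 = 1756057 + 94484 = 1850541$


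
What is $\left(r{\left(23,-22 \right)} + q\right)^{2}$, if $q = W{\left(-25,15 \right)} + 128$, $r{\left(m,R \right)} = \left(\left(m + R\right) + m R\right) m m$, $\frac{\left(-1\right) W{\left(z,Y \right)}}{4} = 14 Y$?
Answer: $71747372449$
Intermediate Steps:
$W{\left(z,Y \right)} = - 56 Y$ ($W{\left(z,Y \right)} = - 4 \cdot 14 Y = - 56 Y$)
$r{\left(m,R \right)} = m^{2} \left(R + m + R m\right)$ ($r{\left(m,R \right)} = \left(\left(R + m\right) + R m\right) m m = \left(R + m + R m\right) m m = m \left(R + m + R m\right) m = m^{2} \left(R + m + R m\right)$)
$q = -712$ ($q = \left(-56\right) 15 + 128 = -840 + 128 = -712$)
$\left(r{\left(23,-22 \right)} + q\right)^{2} = \left(23^{2} \left(-22 + 23 - 506\right) - 712\right)^{2} = \left(529 \left(-22 + 23 - 506\right) - 712\right)^{2} = \left(529 \left(-505\right) - 712\right)^{2} = \left(-267145 - 712\right)^{2} = \left(-267857\right)^{2} = 71747372449$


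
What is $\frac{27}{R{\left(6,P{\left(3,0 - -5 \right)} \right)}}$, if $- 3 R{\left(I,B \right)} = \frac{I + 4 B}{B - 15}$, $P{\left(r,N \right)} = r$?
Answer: $54$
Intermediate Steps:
$R{\left(I,B \right)} = - \frac{I + 4 B}{3 \left(-15 + B\right)}$ ($R{\left(I,B \right)} = - \frac{\left(I + 4 B\right) \frac{1}{B - 15}}{3} = - \frac{\left(I + 4 B\right) \frac{1}{-15 + B}}{3} = - \frac{\frac{1}{-15 + B} \left(I + 4 B\right)}{3} = - \frac{I + 4 B}{3 \left(-15 + B\right)}$)
$\frac{27}{R{\left(6,P{\left(3,0 - -5 \right)} \right)}} = \frac{27}{\frac{1}{3} \frac{1}{-15 + 3} \left(\left(-1\right) 6 - 12\right)} = \frac{27}{\frac{1}{3} \frac{1}{-12} \left(-6 - 12\right)} = \frac{27}{\frac{1}{3} \left(- \frac{1}{12}\right) \left(-18\right)} = 27 \frac{1}{\frac{1}{2}} = 27 \cdot 2 = 54$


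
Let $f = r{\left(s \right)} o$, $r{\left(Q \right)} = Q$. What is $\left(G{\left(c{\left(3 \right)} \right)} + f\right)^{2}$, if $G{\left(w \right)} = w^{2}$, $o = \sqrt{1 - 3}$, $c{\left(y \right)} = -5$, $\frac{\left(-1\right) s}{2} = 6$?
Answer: $337 - 600 i \sqrt{2} \approx 337.0 - 848.53 i$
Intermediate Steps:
$s = -12$ ($s = \left(-2\right) 6 = -12$)
$o = i \sqrt{2}$ ($o = \sqrt{-2} = i \sqrt{2} \approx 1.4142 i$)
$f = - 12 i \sqrt{2} \approx - 16.971 i$
$\left(G{\left(c{\left(3 \right)} \right)} + f\right)^{2} = \left(\left(-5\right)^{2} - 12 i \sqrt{2}\right)^{2} = \left(25 - 12 i \sqrt{2}\right)^{2}$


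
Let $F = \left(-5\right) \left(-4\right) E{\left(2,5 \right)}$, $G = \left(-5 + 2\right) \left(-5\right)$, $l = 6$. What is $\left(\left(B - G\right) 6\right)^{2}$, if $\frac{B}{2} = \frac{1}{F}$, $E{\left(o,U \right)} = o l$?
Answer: $\frac{3236401}{400} \approx 8091.0$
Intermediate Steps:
$E{\left(o,U \right)} = 6 o$ ($E{\left(o,U \right)} = o 6 = 6 o$)
$G = 15$ ($G = \left(-3\right) \left(-5\right) = 15$)
$F = 240$ ($F = \left(-5\right) \left(-4\right) 6 \cdot 2 = 20 \cdot 12 = 240$)
$B = \frac{1}{120}$ ($B = \frac{2}{240} = 2 \cdot \frac{1}{240} = \frac{1}{120} \approx 0.0083333$)
$\left(\left(B - G\right) 6\right)^{2} = \left(\left(\frac{1}{120} - 15\right) 6\right)^{2} = \left(\left(- \frac{1799}{120}\right) 6\right)^{2} = \left(- \frac{1799}{20}\right)^{2} = \frac{3236401}{400}$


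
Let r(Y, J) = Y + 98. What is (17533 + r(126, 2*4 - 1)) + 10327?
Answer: 28084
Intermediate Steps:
r(Y, J) = 98 + Y
(17533 + r(126, 2*4 - 1)) + 10327 = (17533 + (98 + 126)) + 10327 = (17533 + 224) + 10327 = 17757 + 10327 = 28084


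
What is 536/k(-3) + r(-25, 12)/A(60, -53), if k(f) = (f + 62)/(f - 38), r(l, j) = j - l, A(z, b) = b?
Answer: -1166911/3127 ≈ -373.17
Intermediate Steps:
k(f) = (62 + f)/(-38 + f)
536/k(-3) + r(-25, 12)/A(60, -53) = 536/(((62 - 3)/(-38 - 3))) + (12 - 1*(-25))/(-53) = 536/((59/(-41))) + (12 + 25)*(-1/53) = 536/((-1/41*59)) + 37*(-1/53) = 536/(-59/41) - 37/53 = 536*(-41/59) - 37/53 = -21976/59 - 37/53 = -1166911/3127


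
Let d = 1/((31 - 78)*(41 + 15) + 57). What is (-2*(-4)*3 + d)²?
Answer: 3819116401/6630625 ≈ 575.98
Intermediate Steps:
d = -1/2575 (d = 1/(-47*56 + 57) = 1/(-2632 + 57) = 1/(-2575) = -1/2575 ≈ -0.00038835)
(-2*(-4)*3 + d)² = (-2*(-4)*3 - 1/2575)² = (8*3 - 1/2575)² = (24 - 1/2575)² = (61799/2575)² = 3819116401/6630625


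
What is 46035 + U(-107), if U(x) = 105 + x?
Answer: 46033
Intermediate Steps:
46035 + U(-107) = 46035 + (105 - 107) = 46035 - 2 = 46033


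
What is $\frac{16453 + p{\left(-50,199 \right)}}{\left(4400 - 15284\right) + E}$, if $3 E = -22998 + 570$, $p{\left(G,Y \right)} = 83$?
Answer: $- \frac{689}{765} \approx -0.90065$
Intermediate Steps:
$E = -7476$ ($E = \frac{-22998 + 570}{3} = \frac{1}{3} \left(-22428\right) = -7476$)
$\frac{16453 + p{\left(-50,199 \right)}}{\left(4400 - 15284\right) + E} = \frac{16453 + 83}{\left(4400 - 15284\right) - 7476} = \frac{16536}{\left(4400 - 15284\right) - 7476} = \frac{16536}{-10884 - 7476} = \frac{16536}{-18360} = 16536 \left(- \frac{1}{18360}\right) = - \frac{689}{765}$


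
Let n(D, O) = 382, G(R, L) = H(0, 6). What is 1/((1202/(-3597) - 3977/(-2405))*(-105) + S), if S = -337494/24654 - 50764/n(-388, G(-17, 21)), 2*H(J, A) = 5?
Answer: -452620028861/129052704021090 ≈ -0.0035072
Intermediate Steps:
H(J, A) = 5/2 (H(J, A) = (½)*5 = 5/2)
G(R, L) = 5/2
S = -115038197/784819 (S = -337494/24654 - 50764/382 = -337494*1/24654 - 50764*1/382 = -56249/4109 - 25382/191 = -115038197/784819 ≈ -146.58)
1/((1202/(-3597) - 3977/(-2405))*(-105) + S) = 1/((1202/(-3597) - 3977/(-2405))*(-105) - 115038197/784819) = 1/((1202*(-1/3597) - 3977*(-1/2405))*(-105) - 115038197/784819) = 1/((-1202/3597 + 3977/2405)*(-105) - 115038197/784819) = 1/((11414459/8650785)*(-105) - 115038197/784819) = 1/(-79901213/576719 - 115038197/784819) = 1/(-129052704021090/452620028861) = -452620028861/129052704021090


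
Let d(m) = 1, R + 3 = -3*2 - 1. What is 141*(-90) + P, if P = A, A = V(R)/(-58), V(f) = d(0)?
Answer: -736021/58 ≈ -12690.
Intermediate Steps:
R = -10 (R = -3 + (-3*2 - 1) = -3 + (-6 - 1) = -3 - 7 = -10)
V(f) = 1
A = -1/58 (A = 1/(-58) = 1*(-1/58) = -1/58 ≈ -0.017241)
P = -1/58 ≈ -0.017241
141*(-90) + P = 141*(-90) - 1/58 = -12690 - 1/58 = -736021/58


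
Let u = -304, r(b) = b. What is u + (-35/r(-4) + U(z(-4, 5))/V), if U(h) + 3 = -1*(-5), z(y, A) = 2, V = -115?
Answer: -135823/460 ≈ -295.27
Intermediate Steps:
U(h) = 2 (U(h) = -3 - 1*(-5) = -3 + 5 = 2)
u + (-35/r(-4) + U(z(-4, 5))/V) = -304 + (-35/(-4) + 2/(-115)) = -304 + (-35*(-¼) + 2*(-1/115)) = -304 + (35/4 - 2/115) = -304 + 4017/460 = -135823/460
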